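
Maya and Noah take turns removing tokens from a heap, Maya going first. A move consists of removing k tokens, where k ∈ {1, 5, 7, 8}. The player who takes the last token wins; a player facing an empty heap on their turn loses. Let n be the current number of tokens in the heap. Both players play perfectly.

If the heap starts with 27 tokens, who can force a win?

Maya wins.

Work bottom-up. With no move the player to move loses. Otherwise the position is W if at least one move leads to an L position for the opponent, and L if every move leads to a W.
n=0: no move → L
n=1: W (go to 0, an L position)
n=2: L (sole option 1(W) is W)
n=3: W (go to 2, an L position)
n=4: L (sole option 3(W) is W)
n=5: W (go to 4, an L position)
n=6: L (options 5(W), 1(W) are all W)
n=7: W (go to 6, an L position)
n=8: W (go to 0, an L position)
n=9: W (go to 4, an L position)
n=10: W (go to 2, an L position)
n=11: W (go to 6, an L position)
n=12: W (go to 4, an L position)
n=13: W (go to 6, an L position)
n=14: W (go to 6, an L position)
n=15: L (options 14(W), 10(W), 8(W), 7(W) are all W)
n=16: W (go to 15, an L position)
n=17: L (options 16(W), 12(W), 10(W), 9(W) are all W)
n=18: W (go to 17, an L position)
n=19: L (options 18(W), 14(W), 12(W), 11(W) are all W)
n=20: W (go to 19, an L position)
n=21: L (options 20(W), 16(W), 14(W), 13(W) are all W)
n=22: W (go to 21, an L position)
n=23: W (go to 15, an L position)
n=24: W (go to 19, an L position)
n=25: W (go to 17, an L position)
n=26: W (go to 21, an L position)
n=27: W (go to 19, an L position)
From 27 Maya can remove 8, leaving 19, reaching an L position.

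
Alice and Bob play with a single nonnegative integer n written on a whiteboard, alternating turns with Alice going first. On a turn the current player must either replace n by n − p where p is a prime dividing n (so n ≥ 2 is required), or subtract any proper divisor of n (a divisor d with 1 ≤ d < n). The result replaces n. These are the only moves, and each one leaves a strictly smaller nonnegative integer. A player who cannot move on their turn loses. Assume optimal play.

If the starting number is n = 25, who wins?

Alice wins.

Work bottom-up. With no move the player to move loses. Otherwise the position is W if at least one move leads to an L position for the opponent, and L if every move leads to a W.
n=0: no move → L
n=1: no move → L
n=2: can move to 0, which is L ⇒ W
n=3: can move to 0, which is L ⇒ W
n=4: moves to 2(W), 3(W); every one is W ⇒ L
n=5: can move to 0, which is L ⇒ W
n=6: can move to 4, which is L ⇒ W
n=7: can move to 0, which is L ⇒ W
n=8: can move to 4, which is L ⇒ W
n=9: moves to 6(W), 8(W); every one is W ⇒ L
n=10: can move to 9, which is L ⇒ W
n=11: can move to 0, which is L ⇒ W
n=12: can move to 9, which is L ⇒ W
n=13: can move to 0, which is L ⇒ W
n=14: moves to 7(W), 12(W), 13(W); every one is W ⇒ L
n=15: can move to 14, which is L ⇒ W
n=16: can move to 14, which is L ⇒ W
n=17: can move to 0, which is L ⇒ W
n=18: can move to 9, which is L ⇒ W
n=19: can move to 0, which is L ⇒ W
n=20: moves to 10(W), 15(W), 16(W), 18(W), 19(W); every one is W ⇒ L
n=21: can move to 14, which is L ⇒ W
n=22: can move to 20, which is L ⇒ W
n=23: can move to 0, which is L ⇒ W
n=24: can move to 20, which is L ⇒ W
n=25: can move to 20, which is L ⇒ W
From 25 Alice can move to 20, reaching an L position.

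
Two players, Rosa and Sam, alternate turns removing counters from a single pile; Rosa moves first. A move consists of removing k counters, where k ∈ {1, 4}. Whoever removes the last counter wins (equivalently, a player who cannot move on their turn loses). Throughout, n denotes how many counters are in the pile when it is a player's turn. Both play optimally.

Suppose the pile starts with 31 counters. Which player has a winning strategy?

Compute win/loss labels from the base case upward. A position with no move is L. Any other position is W if it can reach an L in one move, else L.
n=0: no move → L
n=1: →0(L), so W
n=2: →1(W) only, which is W, so L
n=3: →2(L), so W
n=4: →0(L), so W
n=5: →4(W), 1(W) — all W, so L
n=6: →5(L), so W
n=7: →6(W), 3(W) — all W, so L
n=8: →7(L), so W
n=9: →5(L), so W
n=10: →9(W), 6(W) — all W, so L
n=11: →10(L), so W
n=12: →11(W), 8(W) — all W, so L
n=13: →12(L), so W
n=14: →10(L), so W
n=15: →14(W), 11(W) — all W, so L
n=16: →15(L), so W
n=17: →16(W), 13(W) — all W, so L
n=18: →17(L), so W
n=19: →15(L), so W
n=20: →19(W), 16(W) — all W, so L
n=21: →20(L), so W
n=22: →21(W), 18(W) — all W, so L
n=23: →22(L), so W
n=24: →20(L), so W
n=25: →24(W), 21(W) — all W, so L
n=26: →25(L), so W
n=27: →26(W), 23(W) — all W, so L
n=28: →27(L), so W
n=29: →25(L), so W
n=30: →29(W), 26(W) — all W, so L
n=31: →30(L), so W
The starting position 31 is W: Rosa should remove 1, leaving 30, handing over an L position.

Rosa wins.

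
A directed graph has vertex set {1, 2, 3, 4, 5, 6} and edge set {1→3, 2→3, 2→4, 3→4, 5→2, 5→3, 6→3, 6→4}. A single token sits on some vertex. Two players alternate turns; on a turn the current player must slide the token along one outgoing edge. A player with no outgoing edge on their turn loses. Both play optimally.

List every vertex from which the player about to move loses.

Positions with no move are L. A position that does have a move is losing for the player to move precisely when every available move leads to a winning position for the opponent. Fill in the labels:
Every edge goes from a vertex to one that appears earlier in the order 4, 3, 6, 1, 2, 5, so processing vertices in that order labels each vertex after all of its successors.
4: no outgoing edge → L
3: →4(L), so W
6: →4(L), so W
1: →3(W) only, which is W, so L
2: →4(L), so W
5: →2(W), 3(W) — all W, so L
The losing starting vertices are exactly the entries labelled L in this table (3 of them).

1, 4, 5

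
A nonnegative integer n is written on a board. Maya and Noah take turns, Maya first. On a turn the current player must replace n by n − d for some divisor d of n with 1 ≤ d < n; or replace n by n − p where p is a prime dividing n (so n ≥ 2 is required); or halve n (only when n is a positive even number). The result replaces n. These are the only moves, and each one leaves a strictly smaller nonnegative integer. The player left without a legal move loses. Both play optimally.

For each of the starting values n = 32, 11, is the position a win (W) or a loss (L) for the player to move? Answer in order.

32: L, 11: W

Use the standard recursion: the mover loses at a terminal position; elsewhere, the mover wins exactly when some move hands the opponent an L position.
n=0: no move → L
n=1: no move → L
n=2: can move to 0, which is L ⇒ W
n=3: can move to 0, which is L ⇒ W
n=4: moves to 2(W), 3(W); every one is W ⇒ L
n=5: can move to 0, which is L ⇒ W
n=6: can move to 4, which is L ⇒ W
n=7: can move to 0, which is L ⇒ W
n=8: can move to 4, which is L ⇒ W
n=9: moves to 6(W), 8(W); every one is W ⇒ L
n=10: can move to 9, which is L ⇒ W
n=11: can move to 0, which is L ⇒ W
n=12: can move to 9, which is L ⇒ W
n=13: can move to 0, which is L ⇒ W
n=14: moves to 7(W), 12(W), 13(W); every one is W ⇒ L
n=15: can move to 14, which is L ⇒ W
n=16: can move to 14, which is L ⇒ W
n=17: can move to 0, which is L ⇒ W
n=18: can move to 9, which is L ⇒ W
n=19: can move to 0, which is L ⇒ W
n=20: moves to 10(W), 15(W), 16(W), 18(W), 19(W); every one is W ⇒ L
n=21: can move to 14, which is L ⇒ W
n=22: can move to 20, which is L ⇒ W
n=23: can move to 0, which is L ⇒ W
n=24: can move to 20, which is L ⇒ W
n=25: can move to 20, which is L ⇒ W
n=26: moves to 13(W), 24(W), 25(W); every one is W ⇒ L
n=27: can move to 26, which is L ⇒ W
n=28: can move to 14, which is L ⇒ W
n=29: can move to 0, which is L ⇒ W
n=30: can move to 20, which is L ⇒ W
n=31: can move to 0, which is L ⇒ W
n=32: moves to 16(W), 24(W), 28(W), 30(W), 31(W); every one is W ⇒ L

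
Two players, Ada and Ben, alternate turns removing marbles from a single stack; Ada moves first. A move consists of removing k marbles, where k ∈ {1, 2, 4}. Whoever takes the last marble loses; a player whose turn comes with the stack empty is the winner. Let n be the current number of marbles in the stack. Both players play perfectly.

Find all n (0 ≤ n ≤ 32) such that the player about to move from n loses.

1, 4, 7, 10, 13, 16, 19, 22, 25, 28, 31

Positions with no move are W. A position that does have a move is losing for the player to move precisely when every available move leads to a winning position for the opponent. Fill in the labels:
n=0: no move; the opponent has just taken the last marble and therefore loses → W
n=1: the only move is to 0(W), a W ⇒ L
n=2: can move to 1, which is L ⇒ W
n=3: can move to 1, which is L ⇒ W
n=4: moves to 3(W), 2(W), 0(W); every one is W ⇒ L
n=5: can move to 4, which is L ⇒ W
n=6: can move to 4, which is L ⇒ W
n=7: moves to 6(W), 5(W), 3(W); every one is W ⇒ L
n=8: can move to 7, which is L ⇒ W
n=9: can move to 7, which is L ⇒ W
n=10: moves to 9(W), 8(W), 6(W); every one is W ⇒ L
n=11: can move to 10, which is L ⇒ W
n=12: can move to 10, which is L ⇒ W
n=13: moves to 12(W), 11(W), 9(W); every one is W ⇒ L
n=14: can move to 13, which is L ⇒ W
n=15: can move to 13, which is L ⇒ W
n=16: moves to 15(W), 14(W), 12(W); every one is W ⇒ L
n=17: can move to 16, which is L ⇒ W
n=18: can move to 16, which is L ⇒ W
n=19: moves to 18(W), 17(W), 15(W); every one is W ⇒ L
n=20: can move to 19, which is L ⇒ W
n=21: can move to 19, which is L ⇒ W
n=22: moves to 21(W), 20(W), 18(W); every one is W ⇒ L
n=23: can move to 22, which is L ⇒ W
n=24: can move to 22, which is L ⇒ W
n=25: moves to 24(W), 23(W), 21(W); every one is W ⇒ L
n=26: can move to 25, which is L ⇒ W
n=27: can move to 25, which is L ⇒ W
n=28: moves to 27(W), 26(W), 24(W); every one is W ⇒ L
n=29: can move to 28, which is L ⇒ W
n=30: can move to 28, which is L ⇒ W
n=31: moves to 30(W), 29(W), 27(W); every one is W ⇒ L
n=32: can move to 31, which is L ⇒ W
The losing starting values of n are exactly the entries labelled L in this table (11 of them).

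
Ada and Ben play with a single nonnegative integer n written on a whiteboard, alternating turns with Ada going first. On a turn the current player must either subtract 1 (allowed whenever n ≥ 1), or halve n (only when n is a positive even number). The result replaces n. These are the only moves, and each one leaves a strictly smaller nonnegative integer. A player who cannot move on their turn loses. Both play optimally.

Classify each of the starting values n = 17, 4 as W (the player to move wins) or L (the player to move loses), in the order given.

17: L, 4: W

Label each position W (a win for the player to move) or L (a loss). A position with no legal move is L; any other position is W exactly when some move reaches an L, and L when every move reaches a W.
n=0: no move → L
n=1: →0(L), so W
n=2: →1(W) only, which is W, so L
n=3: →2(L), so W
n=4: →2(L), so W
n=5: →4(W) only, which is W, so L
n=6: →5(L), so W
n=7: →6(W) only, which is W, so L
n=8: →7(L), so W
n=9: →8(W) only, which is W, so L
n=10: →5(L), so W
n=11: →10(W) only, which is W, so L
n=12: →11(L), so W
n=13: →12(W) only, which is W, so L
n=14: →7(L), so W
n=15: →14(W) only, which is W, so L
n=16: →15(L), so W
n=17: →16(W) only, which is W, so L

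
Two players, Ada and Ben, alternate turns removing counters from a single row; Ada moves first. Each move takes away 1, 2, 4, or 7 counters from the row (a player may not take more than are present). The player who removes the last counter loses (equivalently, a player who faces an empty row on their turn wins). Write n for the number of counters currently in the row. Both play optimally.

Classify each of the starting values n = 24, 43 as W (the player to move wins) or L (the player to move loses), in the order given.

24: W, 43: L

Use the standard recursion: the mover wins at a terminal position; elsewhere, the mover wins exactly when some move hands the opponent an L position.
n=0: no move; the opponent has just taken the last counter and therefore loses → W
n=1: →0(W) only, which is W, so L
n=2: →1(L), so W
n=3: →1(L), so W
n=4: →3(W), 2(W), 0(W) — all W, so L
n=5: →4(L), so W
n=6: →4(L), so W
n=7: →6(W), 5(W), 3(W), 0(W) — all W, so L
n=8: →7(L), so W
n=9: →7(L), so W
n=10: →9(W), 8(W), 6(W), 3(W) — all W, so L
n=11: →10(L), so W
n=12: →10(L), so W
n=13: →12(W), 11(W), 9(W), 6(W) — all W, so L
n=14: →13(L), so W
n=15: →13(L), so W
n=16: →15(W), 14(W), 12(W), 9(W) — all W, so L
n=17: →16(L), so W
n=18: →16(L), so W
n=19: →18(W), 17(W), 15(W), 12(W) — all W, so L
n=20: →19(L), so W
n=21: →19(L), so W
n=22: →21(W), 20(W), 18(W), 15(W) — all W, so L
n=23: →22(L), so W
n=24: →22(L), so W
n=25: →24(W), 23(W), 21(W), 18(W) — all W, so L
n=26: →25(L), so W
n=27: →25(L), so W
n=28: →27(W), 26(W), 24(W), 21(W) — all W, so L
n=29: →28(L), so W
n=30: →28(L), so W
n=31: →30(W), 29(W), 27(W), 24(W) — all W, so L
n=32: →31(L), so W
n=33: →31(L), so W
n=34: →33(W), 32(W), 30(W), 27(W) — all W, so L
n=35: →34(L), so W
n=36: →34(L), so W
n=37: →36(W), 35(W), 33(W), 30(W) — all W, so L
n=38: →37(L), so W
n=39: →37(L), so W
n=40: →39(W), 38(W), 36(W), 33(W) — all W, so L
n=41: →40(L), so W
n=42: →40(L), so W
n=43: →42(W), 41(W), 39(W), 36(W) — all W, so L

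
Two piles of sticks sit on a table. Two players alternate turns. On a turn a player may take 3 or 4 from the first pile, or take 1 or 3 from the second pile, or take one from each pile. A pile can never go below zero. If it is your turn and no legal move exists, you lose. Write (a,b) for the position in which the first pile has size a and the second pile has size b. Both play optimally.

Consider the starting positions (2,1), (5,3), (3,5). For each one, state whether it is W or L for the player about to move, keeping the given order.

(2,1): W, (5,3): L, (3,5): W

Use the standard recursion: the mover loses at a terminal position; elsewhere, the mover wins exactly when some move hands the opponent an L position.
No move ever increases a pile, so every position that can arise here has a ≤ 5 and b ≤ 5; it is enough to label the cells with 0 ≤ a ≤ 5 and 0 ≤ b ≤ 5.
Every move lowers a or b (never raises either), so fill the grid row by row in increasing a, and left to right within a row: each cell's successors are then already labelled.
      b=0  b=1  b=2  b=3  b=4  b=5
a=0:    L    W    L    W    L    W
a=1:    L    W    L    W    L    W
a=2:    L    W    L    W    L    W
a=3:    W    W    W    W    W    W
a=4:    W    L    W    L    W    L
a=5:    W    L    W    L    W    L
Cells with no legal move (terminal, hence L): (0,0), (1,0), (2,0).
The remaining L cells, each justified by listing all of its moves:
(0,2): only reaches (0,1)(W), which is W → L
(0,4): only reaches (0,3)(W), (0,1)(W), all W → L
(1,2): only reaches (1,1)(W), (0,1)(W), all W → L
(1,4): only reaches (1,3)(W), (1,1)(W), (0,3)(W), all W → L
(2,2): only reaches (2,1)(W), (1,1)(W), all W → L
(2,4): only reaches (2,3)(W), (2,1)(W), (1,3)(W), all W → L
(4,1): only reaches (1,1)(W), (0,1)(W), (4,0)(W), (3,0)(W), all W → L
(4,3): only reaches (1,3)(W), (0,3)(W), (4,2)(W), (4,0)(W), (3,2)(W), all W → L
(4,5): only reaches (1,5)(W), (0,5)(W), (4,4)(W), (4,2)(W), (3,4)(W), all W → L
(5,1): only reaches (2,1)(W), (1,1)(W), (5,0)(W), (4,0)(W), all W → L
(5,3): only reaches (2,3)(W), (1,3)(W), (5,2)(W), (5,0)(W), (4,2)(W), all W → L
(5,5): only reaches (2,5)(W), (1,5)(W), (5,4)(W), (5,2)(W), (4,4)(W), all W → L
Every other cell has at least one move into one of the L cells above, so it is W.
(2,1): the move to (2,0) reaches an L cell, so W
(5,3): one of the L cells justified above, so L
(3,5): the move to (2,4) reaches an L cell, so W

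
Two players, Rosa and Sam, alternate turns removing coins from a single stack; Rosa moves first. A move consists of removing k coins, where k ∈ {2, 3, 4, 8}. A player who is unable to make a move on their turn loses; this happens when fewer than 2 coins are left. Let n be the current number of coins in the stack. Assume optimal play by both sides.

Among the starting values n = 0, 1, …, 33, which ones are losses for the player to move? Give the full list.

0, 1, 6, 7, 12, 13, 18, 19, 24, 25, 30, 31

Label each position W (a win for the player to move) or L (a loss). A position with no legal move is L; any other position is W exactly when some move reaches an L, and L when every move reaches a W.
n=0: no move → L
n=1: no move → L
n=2: →0(L), so W
n=3: →1(L), so W
n=4: →1(L), so W
n=5: →1(L), so W
n=6: →4(W), 3(W), 2(W) — all W, so L
n=7: →5(W), 4(W), 3(W) — all W, so L
n=8: →6(L), so W
n=9: →7(L), so W
n=10: →7(L), so W
n=11: →7(L), so W
n=12: →10(W), 9(W), 8(W), 4(W) — all W, so L
n=13: →11(W), 10(W), 9(W), 5(W) — all W, so L
n=14: →12(L), so W
n=15: →13(L), so W
n=16: →13(L), so W
n=17: →13(L), so W
n=18: →16(W), 15(W), 14(W), 10(W) — all W, so L
n=19: →17(W), 16(W), 15(W), 11(W) — all W, so L
n=20: →18(L), so W
n=21: →19(L), so W
n=22: →19(L), so W
n=23: →19(L), so W
n=24: →22(W), 21(W), 20(W), 16(W) — all W, so L
n=25: →23(W), 22(W), 21(W), 17(W) — all W, so L
n=26: →24(L), so W
n=27: →25(L), so W
n=28: →25(L), so W
n=29: →25(L), so W
n=30: →28(W), 27(W), 26(W), 22(W) — all W, so L
n=31: →29(W), 28(W), 27(W), 23(W) — all W, so L
n=32: →30(L), so W
n=33: →31(L), so W
The losing starting values of n are exactly the entries labelled L in this table (12 of them).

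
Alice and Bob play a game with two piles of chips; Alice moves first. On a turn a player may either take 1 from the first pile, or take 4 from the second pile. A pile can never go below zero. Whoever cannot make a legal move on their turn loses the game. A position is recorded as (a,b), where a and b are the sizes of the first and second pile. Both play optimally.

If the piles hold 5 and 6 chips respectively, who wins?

Bob wins.

Classify positions by backward induction: terminal positions (no move available) are L. From any other position, the mover wins iff some move reaches an L.
No move ever increases a pile, so every position that can arise here has a ≤ 5 and b ≤ 6; it is enough to label the cells with 0 ≤ a ≤ 5 and 0 ≤ b ≤ 6.
Every move lowers a or b (never raises either), so fill the grid row by row in increasing a, and left to right within a row: each cell's successors are then already labelled.
      b=0  b=1  b=2  b=3  b=4  b=5  b=6
a=0:    L    L    L    L    W    W    W
a=1:    W    W    W    W    L    L    L
a=2:    L    L    L    L    W    W    W
a=3:    W    W    W    W    L    L    L
a=4:    L    L    L    L    W    W    W
a=5:    W    W    W    W    L    L    L
Cells with no legal move (terminal, hence L): (0,0), (0,1), (0,2), (0,3).
The remaining L cells, each justified by listing all of its moves:
(1,4): moves to (0,4)(W), (1,0)(W); every one is W ⇒ L
(1,5): moves to (0,5)(W), (1,1)(W); every one is W ⇒ L
(1,6): moves to (0,6)(W), (1,2)(W); every one is W ⇒ L
(2,0): the only move is to (1,0)(W), a W ⇒ L
(2,1): the only move is to (1,1)(W), a W ⇒ L
(2,2): the only move is to (1,2)(W), a W ⇒ L
(2,3): the only move is to (1,3)(W), a W ⇒ L
(3,4): moves to (2,4)(W), (3,0)(W); every one is W ⇒ L
(3,5): moves to (2,5)(W), (3,1)(W); every one is W ⇒ L
(3,6): moves to (2,6)(W), (3,2)(W); every one is W ⇒ L
(4,0): the only move is to (3,0)(W), a W ⇒ L
(4,1): the only move is to (3,1)(W), a W ⇒ L
(4,2): the only move is to (3,2)(W), a W ⇒ L
(4,3): the only move is to (3,3)(W), a W ⇒ L
(5,4): moves to (4,4)(W), (5,0)(W); every one is W ⇒ L
(5,5): moves to (4,5)(W), (5,1)(W); every one is W ⇒ L
(5,6): moves to (4,6)(W), (5,2)(W); every one is W ⇒ L
Every other cell has at least one move into one of the L cells above, so it is W.
Every move from (5,6) reaches a W position, so the mover loses.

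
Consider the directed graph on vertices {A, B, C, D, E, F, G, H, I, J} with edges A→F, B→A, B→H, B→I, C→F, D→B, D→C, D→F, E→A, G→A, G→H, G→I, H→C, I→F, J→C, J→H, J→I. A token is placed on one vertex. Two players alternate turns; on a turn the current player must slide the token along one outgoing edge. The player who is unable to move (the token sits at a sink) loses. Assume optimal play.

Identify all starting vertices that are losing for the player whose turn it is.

Use the standard recursion: the mover loses at a terminal position; elsewhere, the mover wins exactly when some move hands the opponent an L position.
Every edge goes from a vertex to one that appears earlier in the order F, A, I, C, E, H, J, B, D, G, so processing vertices in that order labels each vertex after all of its successors.
F: no outgoing edge → L
A: can move to F, which is L ⇒ W
I: can move to F, which is L ⇒ W
C: can move to F, which is L ⇒ W
E: the only move is to A(W), a W ⇒ L
H: the only move is to C(W), a W ⇒ L
J: can move to H, which is L ⇒ W
B: can move to H, which is L ⇒ W
D: can move to F, which is L ⇒ W
G: can move to H, which is L ⇒ W
Reading off the rows marked L gives the requested list; there are 3 such vertices.

E, F, H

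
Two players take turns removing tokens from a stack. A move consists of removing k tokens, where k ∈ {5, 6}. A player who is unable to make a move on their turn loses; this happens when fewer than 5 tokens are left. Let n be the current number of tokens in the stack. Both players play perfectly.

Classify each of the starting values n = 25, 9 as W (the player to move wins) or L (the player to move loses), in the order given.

25: L, 9: W

Work bottom-up. With no move the player to move loses. Otherwise the position is W if at least one move leads to an L position for the opponent, and L if every move leads to a W.
n=0: no move → L
n=1: no move → L
n=2: no move → L
n=3: no move → L
n=4: no move → L
n=5: can move to 0, which is L ⇒ W
n=6: can move to 1, which is L ⇒ W
n=7: can move to 2, which is L ⇒ W
n=8: can move to 3, which is L ⇒ W
n=9: can move to 4, which is L ⇒ W
n=10: can move to 4, which is L ⇒ W
n=11: moves to 6(W), 5(W); every one is W ⇒ L
n=12: moves to 7(W), 6(W); every one is W ⇒ L
n=13: moves to 8(W), 7(W); every one is W ⇒ L
n=14: moves to 9(W), 8(W); every one is W ⇒ L
n=15: moves to 10(W), 9(W); every one is W ⇒ L
n=16: can move to 11, which is L ⇒ W
n=17: can move to 12, which is L ⇒ W
n=18: can move to 13, which is L ⇒ W
n=19: can move to 14, which is L ⇒ W
n=20: can move to 15, which is L ⇒ W
n=21: can move to 15, which is L ⇒ W
n=22: moves to 17(W), 16(W); every one is W ⇒ L
n=23: moves to 18(W), 17(W); every one is W ⇒ L
n=24: moves to 19(W), 18(W); every one is W ⇒ L
n=25: moves to 20(W), 19(W); every one is W ⇒ L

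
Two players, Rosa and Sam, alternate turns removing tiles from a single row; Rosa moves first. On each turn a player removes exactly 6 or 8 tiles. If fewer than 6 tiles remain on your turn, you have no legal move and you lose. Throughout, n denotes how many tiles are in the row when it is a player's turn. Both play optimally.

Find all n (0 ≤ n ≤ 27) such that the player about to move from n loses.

Positions with no move are L. A position that does have a move is losing for the player to move precisely when every available move leads to a winning position for the opponent. Fill in the labels:
n=0: no move → L
n=1: no move → L
n=2: no move → L
n=3: no move → L
n=4: no move → L
n=5: no move → L
n=6: can move to 0, which is L ⇒ W
n=7: can move to 1, which is L ⇒ W
n=8: can move to 2, which is L ⇒ W
n=9: can move to 3, which is L ⇒ W
n=10: can move to 4, which is L ⇒ W
n=11: can move to 5, which is L ⇒ W
n=12: can move to 4, which is L ⇒ W
n=13: can move to 5, which is L ⇒ W
n=14: moves to 8(W), 6(W); every one is W ⇒ L
n=15: moves to 9(W), 7(W); every one is W ⇒ L
n=16: moves to 10(W), 8(W); every one is W ⇒ L
n=17: moves to 11(W), 9(W); every one is W ⇒ L
n=18: moves to 12(W), 10(W); every one is W ⇒ L
n=19: moves to 13(W), 11(W); every one is W ⇒ L
n=20: can move to 14, which is L ⇒ W
n=21: can move to 15, which is L ⇒ W
n=22: can move to 16, which is L ⇒ W
n=23: can move to 17, which is L ⇒ W
n=24: can move to 18, which is L ⇒ W
n=25: can move to 19, which is L ⇒ W
n=26: can move to 18, which is L ⇒ W
n=27: can move to 19, which is L ⇒ W
The losing starting values of n are exactly the entries labelled L in this table (12 of them).

0, 1, 2, 3, 4, 5, 14, 15, 16, 17, 18, 19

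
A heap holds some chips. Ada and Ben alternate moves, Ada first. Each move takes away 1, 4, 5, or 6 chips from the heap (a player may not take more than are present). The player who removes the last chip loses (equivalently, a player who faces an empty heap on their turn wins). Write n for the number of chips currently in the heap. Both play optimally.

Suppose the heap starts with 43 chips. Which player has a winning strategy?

Ada wins.

Work bottom-up. With no move the player to move wins. Otherwise the position is W if at least one move leads to an L position for the opponent, and L if every move leads to a W.
n=0: no move; the opponent has just taken the last chip and therefore loses → W
n=1: only reaches 0(W), which is W → L
n=2: reaches L-position 1 → W
n=3: only reaches 2(W), which is W → L
n=4: reaches L-position 3 → W
n=5: reaches L-position 1 → W
n=6: reaches L-position 1 → W
n=7: reaches L-position 3 → W
n=8: reaches L-position 3 → W
n=9: reaches L-position 3 → W
n=10: only reaches 9(W), 6(W), 5(W), 4(W), all W → L
n=11: reaches L-position 10 → W
n=12: only reaches 11(W), 8(W), 7(W), 6(W), all W → L
n=13: reaches L-position 12 → W
n=14: reaches L-position 10 → W
n=15: reaches L-position 10 → W
n=16: reaches L-position 12 → W
n=17: reaches L-position 12 → W
n=18: reaches L-position 12 → W
n=19: only reaches 18(W), 15(W), 14(W), 13(W), all W → L
n=20: reaches L-position 19 → W
n=21: only reaches 20(W), 17(W), 16(W), 15(W), all W → L
n=22: reaches L-position 21 → W
n=23: reaches L-position 19 → W
n=24: reaches L-position 19 → W
n=25: reaches L-position 21 → W
n=26: reaches L-position 21 → W
n=27: reaches L-position 21 → W
n=28: only reaches 27(W), 24(W), 23(W), 22(W), all W → L
n=29: reaches L-position 28 → W
n=30: only reaches 29(W), 26(W), 25(W), 24(W), all W → L
n=31: reaches L-position 30 → W
n=32: reaches L-position 28 → W
n=33: reaches L-position 28 → W
n=34: reaches L-position 30 → W
n=35: reaches L-position 30 → W
n=36: reaches L-position 30 → W
n=37: only reaches 36(W), 33(W), 32(W), 31(W), all W → L
n=38: reaches L-position 37 → W
n=39: only reaches 38(W), 35(W), 34(W), 33(W), all W → L
n=40: reaches L-position 39 → W
n=41: reaches L-position 37 → W
n=42: reaches L-position 37 → W
n=43: reaches L-position 39 → W
The starting position 43 is W: Ada should remove 4, leaving 39, handing over an L position.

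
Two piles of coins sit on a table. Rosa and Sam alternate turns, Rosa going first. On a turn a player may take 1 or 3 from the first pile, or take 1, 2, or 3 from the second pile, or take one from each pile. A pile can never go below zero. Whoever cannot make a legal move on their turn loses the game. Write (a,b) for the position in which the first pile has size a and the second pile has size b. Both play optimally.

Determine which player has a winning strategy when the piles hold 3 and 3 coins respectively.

Use the standard recursion: the mover loses at a terminal position; elsewhere, the mover wins exactly when some move hands the opponent an L position.
No move ever increases a pile, so every position that can arise here has a ≤ 3 and b ≤ 3; it is enough to label the cells with 0 ≤ a ≤ 3 and 0 ≤ b ≤ 3.
Every move lowers a or b (never raises either), so fill the grid row by row in increasing a, and left to right within a row: each cell's successors are then already labelled.
      b=0  b=1  b=2  b=3
a=0:    L    W    W    W
a=1:    W    W    L    W
a=2:    L    W    W    W
a=3:    W    W    L    W
Cells with no legal move (terminal, hence L): (0,0).
The remaining L cells, each justified by listing all of its moves:
(1,2): →(0,2)(W), (1,1)(W), (1,0)(W), (0,1)(W) — all W, so L
(2,0): →(1,0)(W) only, which is W, so L
(3,2): →(2,2)(W), (0,2)(W), (3,1)(W), (3,0)(W), (2,1)(W) — all W, so L
Every other cell has at least one move into one of the L cells above, so it is W.
From (3,3) Rosa can move to (3,2), reaching an L position.

Rosa wins.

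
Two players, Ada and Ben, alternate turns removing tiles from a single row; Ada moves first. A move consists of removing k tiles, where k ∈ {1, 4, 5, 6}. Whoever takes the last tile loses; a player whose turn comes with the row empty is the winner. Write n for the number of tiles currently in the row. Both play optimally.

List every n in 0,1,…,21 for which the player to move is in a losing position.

Label each position W (a win for the player to move) or L (a loss). A position with no legal move is W; any other position is W exactly when some move reaches an L, and L when every move reaches a W.
n=0: no move; the opponent has just taken the last tile and therefore loses → W
n=1: only reaches 0(W), which is W → L
n=2: reaches L-position 1 → W
n=3: only reaches 2(W), which is W → L
n=4: reaches L-position 3 → W
n=5: reaches L-position 1 → W
n=6: reaches L-position 1 → W
n=7: reaches L-position 3 → W
n=8: reaches L-position 3 → W
n=9: reaches L-position 3 → W
n=10: only reaches 9(W), 6(W), 5(W), 4(W), all W → L
n=11: reaches L-position 10 → W
n=12: only reaches 11(W), 8(W), 7(W), 6(W), all W → L
n=13: reaches L-position 12 → W
n=14: reaches L-position 10 → W
n=15: reaches L-position 10 → W
n=16: reaches L-position 12 → W
n=17: reaches L-position 12 → W
n=18: reaches L-position 12 → W
n=19: only reaches 18(W), 15(W), 14(W), 13(W), all W → L
n=20: reaches L-position 19 → W
n=21: only reaches 20(W), 17(W), 16(W), 15(W), all W → L
Reading off the rows marked L gives the requested list; there are 6 such values of n.

1, 3, 10, 12, 19, 21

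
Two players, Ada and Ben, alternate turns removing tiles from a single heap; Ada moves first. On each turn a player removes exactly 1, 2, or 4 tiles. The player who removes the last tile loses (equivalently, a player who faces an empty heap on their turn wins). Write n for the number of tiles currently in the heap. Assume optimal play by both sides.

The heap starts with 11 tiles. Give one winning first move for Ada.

Use the standard recursion: the mover wins at a terminal position; elsewhere, the mover wins exactly when some move hands the opponent an L position.
n=0: no move; the opponent has just taken the last tile and therefore loses → W
n=1: L (sole option 0(W) is W)
n=2: W (go to 1, an L position)
n=3: W (go to 1, an L position)
n=4: L (options 3(W), 2(W), 0(W) are all W)
n=5: W (go to 4, an L position)
n=6: W (go to 4, an L position)
n=7: L (options 6(W), 5(W), 3(W) are all W)
n=8: W (go to 7, an L position)
n=9: W (go to 7, an L position)
n=10: L (options 9(W), 8(W), 6(W) are all W)
n=11: W (go to 10, an L position)
From 11, the L positions reachable in one move are: 10, 7. Any move reaching one of these is winning.

Remove 1, leaving 10.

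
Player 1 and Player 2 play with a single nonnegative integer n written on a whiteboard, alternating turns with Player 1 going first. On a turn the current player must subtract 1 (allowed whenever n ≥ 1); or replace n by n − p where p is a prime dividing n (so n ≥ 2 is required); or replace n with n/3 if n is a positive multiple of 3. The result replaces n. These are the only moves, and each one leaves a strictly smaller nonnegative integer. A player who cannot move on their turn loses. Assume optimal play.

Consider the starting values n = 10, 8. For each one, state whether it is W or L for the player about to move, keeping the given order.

10: W, 8: L

Build the W/L table. Terminal = L. A non-terminal position is W if it has a move to some L; otherwise it is L.
n=0: no move → L
n=1: →0(L), so W
n=2: →0(L), so W
n=3: →0(L), so W
n=4: →2(W), 3(W) — all W, so L
n=5: →0(L), so W
n=6: →4(L), so W
n=7: →0(L), so W
n=8: →6(W), 7(W) — all W, so L
n=9: →8(L), so W
n=10: →8(L), so W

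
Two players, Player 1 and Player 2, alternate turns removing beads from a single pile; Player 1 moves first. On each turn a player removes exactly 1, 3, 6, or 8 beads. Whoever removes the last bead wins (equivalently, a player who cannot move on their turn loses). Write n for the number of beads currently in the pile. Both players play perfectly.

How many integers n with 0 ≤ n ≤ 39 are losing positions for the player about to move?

Work bottom-up. With no move the player to move loses. Otherwise the position is W if at least one move leads to an L position for the opponent, and L if every move leads to a W.
n=0: no move → L
n=1: can move to 0, which is L ⇒ W
n=2: the only move is to 1(W), a W ⇒ L
n=3: can move to 2, which is L ⇒ W
n=4: moves to 3(W), 1(W); every one is W ⇒ L
n=5: can move to 4, which is L ⇒ W
n=6: can move to 0, which is L ⇒ W
n=7: can move to 4, which is L ⇒ W
n=8: can move to 2, which is L ⇒ W
n=9: moves to 8(W), 6(W), 3(W), 1(W); every one is W ⇒ L
n=10: can move to 9, which is L ⇒ W
n=11: moves to 10(W), 8(W), 5(W), 3(W); every one is W ⇒ L
n=12: can move to 11, which is L ⇒ W
n=13: moves to 12(W), 10(W), 7(W), 5(W); every one is W ⇒ L
n=14: can move to 13, which is L ⇒ W
n=15: can move to 9, which is L ⇒ W
n=16: can move to 13, which is L ⇒ W
n=17: can move to 11, which is L ⇒ W
n=18: moves to 17(W), 15(W), 12(W), 10(W); every one is W ⇒ L
n=19: can move to 18, which is L ⇒ W
n=20: moves to 19(W), 17(W), 14(W), 12(W); every one is W ⇒ L
n=21: can move to 20, which is L ⇒ W
n=22: moves to 21(W), 19(W), 16(W), 14(W); every one is W ⇒ L
n=23: can move to 22, which is L ⇒ W
n=24: can move to 18, which is L ⇒ W
n=25: can move to 22, which is L ⇒ W
n=26: can move to 20, which is L ⇒ W
n=27: moves to 26(W), 24(W), 21(W), 19(W); every one is W ⇒ L
n=28: can move to 27, which is L ⇒ W
n=29: moves to 28(W), 26(W), 23(W), 21(W); every one is W ⇒ L
n=30: can move to 29, which is L ⇒ W
n=31: moves to 30(W), 28(W), 25(W), 23(W); every one is W ⇒ L
n=32: can move to 31, which is L ⇒ W
n=33: can move to 27, which is L ⇒ W
n=34: can move to 31, which is L ⇒ W
n=35: can move to 29, which is L ⇒ W
n=36: moves to 35(W), 33(W), 30(W), 28(W); every one is W ⇒ L
n=37: can move to 36, which is L ⇒ W
n=38: moves to 37(W), 35(W), 32(W), 30(W); every one is W ⇒ L
n=39: can move to 38, which is L ⇒ W
L entries with 0 ≤ n ≤ 39: n = 0, 2, 4, 9, 11, 13, 18, 20, 22, 27, 29, 31, 36, 38; that makes 14.

14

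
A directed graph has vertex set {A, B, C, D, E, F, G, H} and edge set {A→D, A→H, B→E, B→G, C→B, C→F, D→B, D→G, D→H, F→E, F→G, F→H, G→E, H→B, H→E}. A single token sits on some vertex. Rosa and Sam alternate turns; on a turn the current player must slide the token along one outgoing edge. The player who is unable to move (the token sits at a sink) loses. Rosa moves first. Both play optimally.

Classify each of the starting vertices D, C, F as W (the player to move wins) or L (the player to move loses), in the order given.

Use the standard recursion: the mover loses at a terminal position; elsewhere, the mover wins exactly when some move hands the opponent an L position.
Every edge goes from a vertex to one that appears earlier in the order E, G, B, H, D, A, F, C, so processing vertices in that order labels each vertex after all of its successors.
E: no outgoing edge → L
G: can move to E, which is L ⇒ W
B: can move to E, which is L ⇒ W
H: can move to E, which is L ⇒ W
D: moves to H(W), B(W), G(W); every one is W ⇒ L
A: can move to D, which is L ⇒ W
F: can move to E, which is L ⇒ W
C: moves to F(W), B(W); every one is W ⇒ L

D: L, C: L, F: W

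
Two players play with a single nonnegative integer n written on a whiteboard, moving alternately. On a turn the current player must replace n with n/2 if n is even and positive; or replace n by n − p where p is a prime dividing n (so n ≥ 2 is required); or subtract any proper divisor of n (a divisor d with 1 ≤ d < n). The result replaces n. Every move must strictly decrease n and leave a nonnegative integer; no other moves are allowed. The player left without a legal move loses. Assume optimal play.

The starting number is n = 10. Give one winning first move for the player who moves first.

Compute win/loss labels from the base case upward. A position with no move is L. Any other position is W if it can reach an L in one move, else L.
n=0: no move → L
n=1: no move → L
n=2: →0(L), so W
n=3: →0(L), so W
n=4: →2(W), 3(W) — all W, so L
n=5: →0(L), so W
n=6: →4(L), so W
n=7: →0(L), so W
n=8: →4(L), so W
n=9: →6(W), 8(W) — all W, so L
n=10: →9(L), so W
From 10, the L positions reachable in one move are: 9.

Move to 9.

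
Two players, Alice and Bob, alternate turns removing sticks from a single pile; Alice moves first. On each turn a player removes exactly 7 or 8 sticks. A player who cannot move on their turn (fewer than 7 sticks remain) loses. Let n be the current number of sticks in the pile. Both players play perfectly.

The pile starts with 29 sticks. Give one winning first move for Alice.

Remove 8, leaving 21.

Compute win/loss labels from the base case upward. A position with no move is L. Any other position is W if it can reach an L in one move, else L.
n=0: no move → L
n=1: no move → L
n=2: no move → L
n=3: no move → L
n=4: no move → L
n=5: no move → L
n=6: no move → L
n=7: W (go to 0, an L position)
n=8: W (go to 1, an L position)
n=9: W (go to 2, an L position)
n=10: W (go to 3, an L position)
n=11: W (go to 4, an L position)
n=12: W (go to 5, an L position)
n=13: W (go to 6, an L position)
n=14: W (go to 6, an L position)
n=15: L (options 8(W), 7(W) are all W)
n=16: L (options 9(W), 8(W) are all W)
n=17: L (options 10(W), 9(W) are all W)
n=18: L (options 11(W), 10(W) are all W)
n=19: L (options 12(W), 11(W) are all W)
n=20: L (options 13(W), 12(W) are all W)
n=21: L (options 14(W), 13(W) are all W)
n=22: W (go to 15, an L position)
n=23: W (go to 16, an L position)
n=24: W (go to 17, an L position)
n=25: W (go to 18, an L position)
n=26: W (go to 19, an L position)
n=27: W (go to 20, an L position)
n=28: W (go to 21, an L position)
n=29: W (go to 21, an L position)
From 29, the L positions reachable in one move are: 21.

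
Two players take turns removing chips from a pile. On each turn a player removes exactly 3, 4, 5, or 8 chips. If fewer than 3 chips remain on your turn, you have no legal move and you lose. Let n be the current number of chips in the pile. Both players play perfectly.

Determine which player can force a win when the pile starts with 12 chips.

The second player wins.

Build the W/L table. Terminal = L. A non-terminal position is W if it has a move to some L; otherwise it is L.
n=0: no move → L
n=1: no move → L
n=2: no move → L
n=3: can move to 0, which is L ⇒ W
n=4: can move to 1, which is L ⇒ W
n=5: can move to 2, which is L ⇒ W
n=6: can move to 2, which is L ⇒ W
n=7: can move to 2, which is L ⇒ W
n=8: can move to 0, which is L ⇒ W
n=9: can move to 1, which is L ⇒ W
n=10: can move to 2, which is L ⇒ W
n=11: moves to 8(W), 7(W), 6(W), 3(W); every one is W ⇒ L
n=12: moves to 9(W), 8(W), 7(W), 4(W); every one is W ⇒ L
Every move from 12 reaches a W position, so the mover loses.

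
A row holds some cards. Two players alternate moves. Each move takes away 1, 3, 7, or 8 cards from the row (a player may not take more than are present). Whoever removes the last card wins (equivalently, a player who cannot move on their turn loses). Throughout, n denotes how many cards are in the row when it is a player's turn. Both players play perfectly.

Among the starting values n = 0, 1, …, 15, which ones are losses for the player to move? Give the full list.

0, 2, 4, 6, 15

Use the standard recursion: the mover loses at a terminal position; elsewhere, the mover wins exactly when some move hands the opponent an L position.
n=0: no move → L
n=1: reaches L-position 0 → W
n=2: only reaches 1(W), which is W → L
n=3: reaches L-position 2 → W
n=4: only reaches 3(W), 1(W), all W → L
n=5: reaches L-position 4 → W
n=6: only reaches 5(W), 3(W), all W → L
n=7: reaches L-position 6 → W
n=8: reaches L-position 0 → W
n=9: reaches L-position 6 → W
n=10: reaches L-position 2 → W
n=11: reaches L-position 4 → W
n=12: reaches L-position 4 → W
n=13: reaches L-position 6 → W
n=14: reaches L-position 6 → W
n=15: only reaches 14(W), 12(W), 8(W), 7(W), all W → L
The losing starting values of n are exactly the entries labelled L in this table (5 of them).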